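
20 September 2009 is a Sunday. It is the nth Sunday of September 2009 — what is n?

Day 20 falls in week ⌈20/7⌉ of the month.
Days 1–7 hold the 1st Sunday, 8–14 the 2nd, 15–21 the 3rd, 22–28 the 4th, 29–31 the 5th.
20 is in the range for the 3rd.

3rd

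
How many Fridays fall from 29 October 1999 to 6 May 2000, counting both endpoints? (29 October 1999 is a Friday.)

29 October 1999 is a Friday; the first Friday on or after it is 29 October 1999.
From 29 October 1999 to 6 May 2000: 2 + 30 + 31 + 31 + 29 + 31 + 30 + 6 = 190 days (rest of October, November, December, January, February, March, April, May).
190 ÷ 7 = 27 full weeks with remainder 1, so 27 more Fridays after the first → 28.

28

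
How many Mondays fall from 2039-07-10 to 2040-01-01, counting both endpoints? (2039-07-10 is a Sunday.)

25

2039-07-10 is a Sunday; the first Monday on or after it is 2039-07-11 (1 day later).
From 2039-07-11 to 2040-01-01: 20 + 31 + 30 + 31 + 30 + 31 + 1 = 174 days (rest of July, August, September, October, November, December, January).
174 ÷ 7 = 24 full weeks with remainder 6, so 24 more Mondays after the first → 25.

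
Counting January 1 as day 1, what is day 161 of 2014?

Jan has 31 days (161 − 31 = 130 remain).
Feb has 28 days (130 − 28 = 102 remain).
Mar has 31 days (102 − 31 = 71 remain).
Apr has 30 days (71 − 30 = 41 remain).
May has 31 days (41 − 31 = 10 remain).
10 into Jun → Jun 10.

Jun 10, 2014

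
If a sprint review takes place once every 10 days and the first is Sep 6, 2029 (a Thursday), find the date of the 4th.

Oct 6, 2029

The 4th occurrence is 3 intervals after the first: 3 × 10 = 30 days after Sep 6, 2029.
Sep has 30 days — 24 days to the end of Sep leaves 6.
6 days into Oct → Oct 6, 2029.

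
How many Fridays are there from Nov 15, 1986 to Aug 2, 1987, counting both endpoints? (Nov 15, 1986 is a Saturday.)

Nov 15, 1986 is a Saturday; the first Friday on or after it is Nov 21, 1986 (6 days later).
From Nov 21, 1986 to Aug 2, 1987: 9 + 31 + 31 + 28 + 31 + 30 + 31 + 30 + 31 + 2 = 254 days (rest of Nov, Dec, Jan, Feb, Mar, Apr, May, Jun, Jul, Aug).
254 ÷ 7 = 36 full weeks with remainder 2, so 36 more Fridays after the first → 37.

37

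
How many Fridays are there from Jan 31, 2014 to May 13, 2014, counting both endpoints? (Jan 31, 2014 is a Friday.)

Jan 31, 2014 is a Friday; the first Friday on or after it is Jan 31, 2014.
From Jan 31, 2014 to May 13, 2014: 0 + 28 + 31 + 30 + 13 = 102 days (rest of Jan, Feb, Mar, Apr, May).
102 ÷ 7 = 14 full weeks with remainder 4, so 14 more Fridays after the first → 15.

15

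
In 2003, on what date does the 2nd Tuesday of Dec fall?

Dec 9, 2003

The first Tuesday of Dec 2003 is Dec 2.
The 2nd Tuesday is 1 weeks later: 2 + 7 = 9.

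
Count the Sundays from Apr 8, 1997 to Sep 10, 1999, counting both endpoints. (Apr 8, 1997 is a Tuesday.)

126

Apr 8, 1997 is a Tuesday; the first Sunday on or after it is Apr 13, 1997 (5 days later).
From Apr 13, 1997 to Sep 10, 1999: 262 + 365 + 253 = 880 days (rest of 1997, 1998, to Sep 10, 1999 in 1999).
880 ÷ 7 = 125 full weeks with remainder 5, so 125 more Sundays after the first → 126.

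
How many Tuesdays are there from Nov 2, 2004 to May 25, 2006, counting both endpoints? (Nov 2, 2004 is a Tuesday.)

82

Nov 2, 2004 is a Tuesday; the first Tuesday on or after it is Nov 2, 2004.
From Nov 2, 2004 to May 25, 2006: 59 + 365 + 145 = 569 days (rest of 2004, 2005, to May 25, 2006 in 2006).
569 ÷ 7 = 81 full weeks with remainder 2, so 81 more Tuesdays after the first → 82.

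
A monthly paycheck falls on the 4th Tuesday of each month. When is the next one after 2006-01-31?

January 2006 starts on a Sunday; its first Tuesday is the 3rd, so the 4th Tuesday is the 24th — 2006-01-24.
That is not after 2006-01-31, so look at February 2006.
February 2006 starts on a Wednesday; its first Tuesday is the 7th, so the 4th Tuesday is the 28th — 2006-02-28.

2006-02-28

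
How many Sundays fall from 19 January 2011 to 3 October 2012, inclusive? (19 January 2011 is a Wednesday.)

89

19 January 2011 is a Wednesday; the first Sunday on or after it is 23 January 2011 (4 days later).
From 23 January 2011 to 3 October 2012: 342 + 277 = 619 days (rest of 2011, to 3 October 2012 in 2012).
619 ÷ 7 = 88 full weeks with remainder 3, so 88 more Sundays after the first → 89.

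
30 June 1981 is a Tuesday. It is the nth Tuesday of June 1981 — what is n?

Day 30 falls in week ⌈30/7⌉ of the month.
Days 1–7 hold the 1st Tuesday, 8–14 the 2nd, 15–21 the 3rd, 22–28 the 4th, 29–31 the 5th.
30 is in the range for the 5th.

5th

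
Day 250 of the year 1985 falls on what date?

September 7, 1985

January has 31 days (250 − 31 = 219 remain).
February has 28 days (219 − 28 = 191 remain).
March has 31 days (191 − 31 = 160 remain).
April has 30 days (160 − 30 = 130 remain).
May has 31 days (130 − 31 = 99 remain).
June has 30 days (99 − 30 = 69 remain).
July has 31 days (69 − 31 = 38 remain).
August has 31 days (38 − 31 = 7 remain).
7 into September → September 7.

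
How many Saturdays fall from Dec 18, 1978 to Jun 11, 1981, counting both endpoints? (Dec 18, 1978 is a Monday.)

Dec 18, 1978 is a Monday; the first Saturday on or after it is Dec 23, 1978 (5 days later).
From Dec 23, 1978 to Jun 11, 1981: 8 + 365 + 366 + 162 = 901 days (rest of 1978, 1979, 1980, to Jun 11, 1981 in 1981).
901 ÷ 7 = 128 full weeks with remainder 5, so 128 more Saturdays after the first → 129.

129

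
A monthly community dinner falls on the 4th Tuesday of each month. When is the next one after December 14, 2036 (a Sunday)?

December 23, 2036

December 2036 starts on a Monday; its first Tuesday is the 2nd, so the 4th Tuesday is the 23rd — December 23, 2036.
December 23, 2036 is after December 14, 2036, so that is the next one.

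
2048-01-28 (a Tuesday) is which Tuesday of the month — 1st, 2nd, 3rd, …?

Day 28 falls in week ⌈28/7⌉ of the month.
Days 1–7 hold the 1st Tuesday, 8–14 the 2nd, 15–21 the 3rd, 22–28 the 4th, 29–31 the 5th.
28 is in the range for the 4th.

4th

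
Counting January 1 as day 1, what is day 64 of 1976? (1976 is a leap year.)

March 4, 1976

January has 31 days (64 − 31 = 33 remain).
February has 29 days (33 − 29 = 4 remain).
4 into March → March 4.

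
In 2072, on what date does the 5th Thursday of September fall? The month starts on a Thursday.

29 September 2072

September 2072 begins on a Thursday, so the first Thursday is September 1.
The 5th Thursday is 4 weeks later: 1 + 28 = 29.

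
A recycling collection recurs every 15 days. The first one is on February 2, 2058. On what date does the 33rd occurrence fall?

The 33rd occurrence is 32 intervals after the first: 32 × 15 = 480 days after February 2, 2058.
February has 28 days — 26 days to the end of February leaves 454.
From end of February to end of 2058 is 306 days (148 left).
January has 31 days (117 left).
February has 28 days (89 left).
March has 31 days (58 left).
April has 30 days (28 left).
28 days into May → May 28, 2059.

May 28, 2059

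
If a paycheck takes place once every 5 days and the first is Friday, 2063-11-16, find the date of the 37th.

The 37th occurrence is 36 intervals after the first: 36 × 5 = 180 days after 2063-11-16.
November has 30 days — 14 days to the end of November leaves 166.
December has 31 days (135 left).
January has 31 days (104 left).
February has 29 days (75 left).
March has 31 days (44 left).
April has 30 days (14 left).
14 days into May → 2064-05-14.

2064-05-14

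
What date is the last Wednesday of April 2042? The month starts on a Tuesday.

April 2042 begins on a Tuesday, so the first Wednesday is April 2 (1 day later).
April 2042 has 30 days. Adding weeks: 2, 9, 16, 23, 30 — the last one ≤ 30 is the 30th.

2042-04-30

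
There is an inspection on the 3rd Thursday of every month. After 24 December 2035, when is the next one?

December 2035 starts on a Saturday; its first Thursday is the 6th, so the 3rd Thursday is the 20th — 20 December 2035.
That is not after 24 December 2035, so look at January 2036.
January 2036 starts on a Tuesday; its first Thursday is the 3rd, so the 3rd Thursday is the 17th — 17 January 2036.

17 January 2036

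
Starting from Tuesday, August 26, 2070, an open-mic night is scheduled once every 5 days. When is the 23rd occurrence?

The 23rd occurrence is 22 intervals after the first: 22 × 5 = 110 days after August 26, 2070.
August has 31 days — 5 days to the end of August leaves 105.
September has 30 days (75 left).
October has 31 days (44 left).
November has 30 days (14 left).
14 days into December → December 14, 2070.

December 14, 2070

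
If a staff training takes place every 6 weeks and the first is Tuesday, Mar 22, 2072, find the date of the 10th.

The 10th occurrence is 9 intervals after the first: 9 × 42 = 378 days after Mar 22, 2072.
Mar has 31 days — 9 days to the end of Mar leaves 369.
Apr has 30 days (339 left).
May has 31 days (308 left).
Jun has 30 days (278 left).
Jul has 31 days (247 left).
Aug has 31 days (216 left).
Sep has 30 days (186 left).
Oct has 31 days (155 left).
Nov has 30 days (125 left).
Dec has 31 days (94 left).
Jan has 31 days (63 left).
Feb has 28 days (35 left).
Mar has 31 days (4 left).
4 days into Apr → Apr 4, 2073.

Apr 4, 2073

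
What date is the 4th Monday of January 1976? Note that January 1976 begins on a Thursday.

January 1976 begins on a Thursday, so the first Monday is January 5 (4 days later).
The 4th Monday is 3 weeks later: 5 + 21 = 26.

26 January 1976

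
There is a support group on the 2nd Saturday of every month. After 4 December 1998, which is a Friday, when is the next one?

12 December 1998

December 1998 starts on a Tuesday; its first Saturday is the 5th, so the 2nd Saturday is the 12th — 12 December 1998.
12 December 1998 is after 4 December 1998, so that is the next one.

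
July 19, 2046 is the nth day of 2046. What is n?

Days in months before July: 31 + 28 + 31 + 30 + 31 + 30 = 181.
Plus 19 days into July → day 200.

200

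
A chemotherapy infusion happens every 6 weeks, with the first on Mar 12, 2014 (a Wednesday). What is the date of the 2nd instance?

Apr 23, 2014

The 2nd occurrence is 1 interval after the first: 1 × 42 = 42 days after Mar 12, 2014.
Mar has 31 days — 19 days to the end of Mar leaves 23.
23 days into Apr → Apr 23, 2014.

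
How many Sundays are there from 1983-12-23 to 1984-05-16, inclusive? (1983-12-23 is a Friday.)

1983-12-23 is a Friday; the first Sunday on or after it is 1983-12-25 (2 days later).
From 1983-12-25 to 1984-05-16: 6 + 31 + 29 + 31 + 30 + 16 = 143 days (rest of December, January, February, March, April, May).
143 ÷ 7 = 20 full weeks with remainder 3, so 20 more Sundays after the first → 21.

21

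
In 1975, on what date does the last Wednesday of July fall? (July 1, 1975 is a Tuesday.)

July 1975 begins on a Tuesday, so the first Wednesday is July 2 (1 day later).
July 1975 has 31 days. Adding weeks: 2, 9, 16, 23, 30 — the last one ≤ 31 is the 30th.

1975-07-30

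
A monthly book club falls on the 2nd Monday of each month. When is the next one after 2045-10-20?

October 2045 starts on a Sunday; its first Monday is the 2nd, so the 2nd Monday is the 9th — 2045-10-09.
That is not after 2045-10-20, so look at November 2045.
November 2045 starts on a Wednesday; its first Monday is the 6th, so the 2nd Monday is the 13th — 2045-11-13.

2045-11-13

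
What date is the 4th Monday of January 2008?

The first Monday of January 2008 is January 7.
The 4th Monday is 3 weeks later: 7 + 21 = 28.

28 January 2008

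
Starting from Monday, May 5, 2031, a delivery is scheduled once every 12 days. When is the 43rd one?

September 20, 2032

The 43rd occurrence is 42 intervals after the first: 42 × 12 = 504 days after May 5, 2031.
May has 31 days — 26 days to the end of May leaves 478.
From end of May to end of 2031 is 214 days (264 left).
January has 31 days (233 left).
February has 29 days (204 left).
March has 31 days (173 left).
April has 30 days (143 left).
May has 31 days (112 left).
June has 30 days (82 left).
July has 31 days (51 left).
August has 31 days (20 left).
20 days into September → September 20, 2032.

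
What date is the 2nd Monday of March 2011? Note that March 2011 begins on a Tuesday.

March 2011 begins on a Tuesday, so the first Monday is March 7 (6 days later).
The 2nd Monday is 1 weeks later: 7 + 7 = 14.

2011-03-14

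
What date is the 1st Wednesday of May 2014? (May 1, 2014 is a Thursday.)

May 7, 2014

May 2014 begins on a Thursday, so the first Wednesday is May 7 (6 days later).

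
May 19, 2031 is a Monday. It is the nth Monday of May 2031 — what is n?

3rd

Day 19 falls in week ⌈19/7⌉ of the month.
Days 1–7 hold the 1st Monday, 8–14 the 2nd, 15–21 the 3rd, 22–28 the 4th, 29–31 the 5th.
19 is in the range for the 3rd.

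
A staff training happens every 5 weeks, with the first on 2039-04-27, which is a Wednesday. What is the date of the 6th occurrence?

The 6th occurrence is 5 intervals after the first: 5 × 35 = 175 days after 2039-04-27.
April has 30 days — 3 days to the end of April leaves 172.
May has 31 days (141 left).
June has 30 days (111 left).
July has 31 days (80 left).
August has 31 days (49 left).
September has 30 days (19 left).
19 days into October → 2039-10-19.

2039-10-19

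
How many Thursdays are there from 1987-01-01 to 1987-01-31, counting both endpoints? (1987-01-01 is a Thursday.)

1987-01-01 is a Thursday; the first Thursday on or after it is 1987-01-01.
From 1987-01-01 to 1987-01-31 is 31 − 1 = 30 days.
30 ÷ 7 = 4 full weeks with remainder 2, so 4 more Thursdays after the first → 5.

5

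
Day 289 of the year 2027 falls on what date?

2027-10-16

January has 31 days (289 − 31 = 258 remain).
February has 28 days (258 − 28 = 230 remain).
March has 31 days (230 − 31 = 199 remain).
April has 30 days (199 − 30 = 169 remain).
May has 31 days (169 − 31 = 138 remain).
June has 30 days (138 − 30 = 108 remain).
July has 31 days (108 − 31 = 77 remain).
August has 31 days (77 − 31 = 46 remain).
September has 30 days (46 − 30 = 16 remain).
16 into October → October 16.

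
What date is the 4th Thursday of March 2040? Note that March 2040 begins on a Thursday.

22 March 2040

March 2040 begins on a Thursday, so the first Thursday is March 1.
The 4th Thursday is 3 weeks later: 1 + 21 = 22.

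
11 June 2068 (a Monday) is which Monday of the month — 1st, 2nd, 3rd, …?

2nd

Day 11 falls in week ⌈11/7⌉ of the month.
Days 1–7 hold the 1st Monday, 8–14 the 2nd, 15–21 the 3rd, 22–28 the 4th, 29–31 the 5th.
11 is in the range for the 2nd.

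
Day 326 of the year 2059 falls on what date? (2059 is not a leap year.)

January has 31 days (326 − 31 = 295 remain).
February has 28 days (295 − 28 = 267 remain).
March has 31 days (267 − 31 = 236 remain).
April has 30 days (236 − 30 = 206 remain).
May has 31 days (206 − 31 = 175 remain).
June has 30 days (175 − 30 = 145 remain).
July has 31 days (145 − 31 = 114 remain).
August has 31 days (114 − 31 = 83 remain).
September has 30 days (83 − 30 = 53 remain).
October has 31 days (53 − 31 = 22 remain).
22 into November → November 22.

2059-11-22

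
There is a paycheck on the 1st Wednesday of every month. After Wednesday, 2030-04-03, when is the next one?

2030-05-01

April 2030 starts on a Monday, so its 1st Wednesday is 2030-04-03 (2 days in).
That is not after 2030-04-03, so look at May 2030.
May 2030 starts on a Wednesday, so its 1st Wednesday is 2030-05-01.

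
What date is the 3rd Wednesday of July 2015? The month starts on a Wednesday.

July 2015 begins on a Wednesday, so the first Wednesday is July 1.
The 3rd Wednesday is 2 weeks later: 1 + 14 = 15.

15 July 2015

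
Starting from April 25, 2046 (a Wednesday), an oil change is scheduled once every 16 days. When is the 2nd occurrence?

The 2nd occurrence is 1 interval after the first: 1 × 16 = 16 days after April 25, 2046.
April has 30 days — 5 days to the end of April leaves 11.
11 days into May → May 11, 2046.

May 11, 2046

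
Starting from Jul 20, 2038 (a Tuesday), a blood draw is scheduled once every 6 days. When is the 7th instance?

The 7th occurrence is 6 intervals after the first: 6 × 6 = 36 days after Jul 20, 2038.
Jul has 31 days — 11 days to the end of Jul leaves 25.
25 days into Aug → Aug 25, 2038.

Aug 25, 2038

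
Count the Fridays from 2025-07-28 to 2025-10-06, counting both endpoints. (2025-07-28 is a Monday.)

2025-07-28 is a Monday; the first Friday on or after it is 2025-08-01 (4 days later).
From 2025-08-01 to 2025-10-06: 30 + 30 + 6 = 66 days (rest of August, September, October).
66 ÷ 7 = 9 full weeks with remainder 3, so 9 more Fridays after the first → 10.

10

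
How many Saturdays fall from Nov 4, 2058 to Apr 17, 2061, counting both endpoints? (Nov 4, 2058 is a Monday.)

Nov 4, 2058 is a Monday; the first Saturday on or after it is Nov 9, 2058 (5 days later).
From Nov 9, 2058 to Apr 17, 2061: 52 + 365 + 366 + 107 = 890 days (rest of 2058, 2059, 2060, to Apr 17, 2061 in 2061).
890 ÷ 7 = 127 full weeks with remainder 1, so 127 more Saturdays after the first → 128.

128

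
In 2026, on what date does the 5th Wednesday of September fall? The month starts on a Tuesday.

September 30, 2026

September 2026 begins on a Tuesday, so the first Wednesday is September 2 (1 day later).
The 5th Wednesday is 4 weeks later: 2 + 28 = 30.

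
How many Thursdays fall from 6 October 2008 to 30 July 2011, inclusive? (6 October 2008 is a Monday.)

147

6 October 2008 is a Monday; the first Thursday on or after it is 9 October 2008 (3 days later).
From 9 October 2008 to 30 July 2011: 83 + 365 + 365 + 211 = 1024 days (rest of 2008, 2009, 2010, to 30 July 2011 in 2011).
1024 ÷ 7 = 146 full weeks with remainder 2, so 146 more Thursdays after the first → 147.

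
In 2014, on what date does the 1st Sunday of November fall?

November 2, 2014

The first Sunday of November 2014 is November 2.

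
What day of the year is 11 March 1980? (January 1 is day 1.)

71

Days in months before March: 31 + 29 = 60.
Plus 11 days into March → day 71.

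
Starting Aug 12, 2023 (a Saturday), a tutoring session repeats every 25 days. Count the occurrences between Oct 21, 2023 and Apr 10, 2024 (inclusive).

7

Occurrences land 25·i days after Aug 12, 2023 for i = 0, 1, 2, …
Oct 21, 2023 is 70 days after the start; 70 ÷ 25 = 2 remainder 20; since the remainder is 20, round up to i = 3. First occurrence in the window: #4 on Oct 26, 2023 (3×25 = 75 days in).
Apr 10, 2024 is 242 days after the start; 242 ÷ 25 = 9 remainder 17. Last occurrence in the window: #10 on Mar 24, 2024.
Occurrences #4 through #10: 7 in total.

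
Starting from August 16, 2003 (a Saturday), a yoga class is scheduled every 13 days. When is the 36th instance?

November 13, 2004

The 36th occurrence is 35 intervals after the first: 35 × 13 = 455 days after August 16, 2003.
August has 31 days — 15 days to the end of August leaves 440.
From end of August to end of 2003 is 122 days (318 left).
January has 31 days (287 left).
February has 29 days (258 left).
March has 31 days (227 left).
April has 30 days (197 left).
May has 31 days (166 left).
June has 30 days (136 left).
July has 31 days (105 left).
August has 31 days (74 left).
September has 30 days (44 left).
October has 31 days (13 left).
13 days into November → November 13, 2004.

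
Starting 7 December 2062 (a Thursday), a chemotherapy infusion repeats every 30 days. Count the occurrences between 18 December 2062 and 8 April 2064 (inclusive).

Occurrences land 30·i days after 7 December 2062 for i = 0, 1, 2, …
18 December 2062 is 11 days after the start; 11 ÷ 30 = 0 remainder 11; since the remainder is 11, round up to i = 1. First occurrence in the window: #2 on 6 January 2063 (1×30 = 30 days in).
8 April 2064 is 488 days after the start; 488 ÷ 30 = 16 remainder 8. Last occurrence in the window: #17 on 31 March 2064.
Occurrences #2 through #17: 16 in total.

16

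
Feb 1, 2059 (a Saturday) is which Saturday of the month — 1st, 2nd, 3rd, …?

1st

Day 1 falls in week ⌈1/7⌉ of the month.
Days 1–7 hold the 1st Saturday, 8–14 the 2nd, 15–21 the 3rd, 22–28 the 4th, 29–31 the 5th.
1 is in the range for the 1st.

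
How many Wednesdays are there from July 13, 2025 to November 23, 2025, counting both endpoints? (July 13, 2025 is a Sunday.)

July 13, 2025 is a Sunday; the first Wednesday on or after it is July 16, 2025 (3 days later).
From July 16, 2025 to November 23, 2025: 15 + 31 + 30 + 31 + 23 = 130 days (rest of July, August, September, October, November).
130 ÷ 7 = 18 full weeks with remainder 4, so 18 more Wednesdays after the first → 19.

19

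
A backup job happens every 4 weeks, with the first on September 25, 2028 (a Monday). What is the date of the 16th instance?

The 16th occurrence is 15 intervals after the first: 15 × 28 = 420 days after September 25, 2028.
September has 30 days — 5 days to the end of September leaves 415.
From end of September to end of 2028 is 92 days (323 left).
January has 31 days (292 left).
February has 28 days (264 left).
March has 31 days (233 left).
April has 30 days (203 left).
May has 31 days (172 left).
June has 30 days (142 left).
July has 31 days (111 left).
August has 31 days (80 left).
September has 30 days (50 left).
October has 31 days (19 left).
19 days into November → November 19, 2029.

November 19, 2029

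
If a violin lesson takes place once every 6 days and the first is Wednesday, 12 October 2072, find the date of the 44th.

27 June 2073

The 44th occurrence is 43 intervals after the first: 43 × 6 = 258 days after 12 October 2072.
October has 31 days — 19 days to the end of October leaves 239.
November has 30 days (209 left).
December has 31 days (178 left).
January has 31 days (147 left).
February has 28 days (119 left).
March has 31 days (88 left).
April has 30 days (58 left).
May has 31 days (27 left).
27 days into June → 27 June 2073.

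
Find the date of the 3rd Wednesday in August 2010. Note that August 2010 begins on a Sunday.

August 2010 begins on a Sunday, so the first Wednesday is August 4 (3 days later).
The 3rd Wednesday is 2 weeks later: 4 + 14 = 18.

18 August 2010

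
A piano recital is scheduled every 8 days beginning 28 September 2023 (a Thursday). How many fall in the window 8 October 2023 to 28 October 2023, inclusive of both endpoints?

2

Occurrences land 8·i days after 28 September 2023 for i = 0, 1, 2, …
8 October 2023 is 10 days after the start; 10 ÷ 8 = 1 remainder 2; since the remainder is 2, round up to i = 2. First occurrence in the window: #3 on 14 October 2023 (2×8 = 16 days in).
28 October 2023 is 30 days after the start; 30 ÷ 8 = 3 remainder 6. Last occurrence in the window: #4 on 22 October 2023.
Occurrences #3 through #4: 2 in total.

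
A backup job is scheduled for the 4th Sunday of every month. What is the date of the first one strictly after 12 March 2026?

22 March 2026

March 2026 starts on a Sunday; its first Sunday is the 1st, so the 4th Sunday is the 22nd — 22 March 2026.
22 March 2026 is after 12 March 2026, so that is the next one.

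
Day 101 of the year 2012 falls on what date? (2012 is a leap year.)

January has 31 days (101 − 31 = 70 remain).
February has 29 days (70 − 29 = 41 remain).
March has 31 days (41 − 31 = 10 remain).
10 into April → April 10.

2012-04-10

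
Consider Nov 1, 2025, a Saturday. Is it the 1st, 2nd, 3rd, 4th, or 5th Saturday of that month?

1st

Day 1 falls in week ⌈1/7⌉ of the month.
Days 1–7 hold the 1st Saturday, 8–14 the 2nd, 15–21 the 3rd, 22–28 the 4th, 29–31 the 5th.
1 is in the range for the 1st.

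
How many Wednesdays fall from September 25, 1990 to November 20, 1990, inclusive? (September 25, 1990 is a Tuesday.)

September 25, 1990 is a Tuesday; the first Wednesday on or after it is September 26, 1990 (1 day later).
From September 26, 1990 to November 20, 1990: 4 + 31 + 20 = 55 days (rest of September, October, November).
55 ÷ 7 = 7 full weeks with remainder 6, so 7 more Wednesdays after the first → 8.

8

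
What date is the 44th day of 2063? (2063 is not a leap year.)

January has 31 days (44 − 31 = 13 remain).
13 into February → February 13.

2063-02-13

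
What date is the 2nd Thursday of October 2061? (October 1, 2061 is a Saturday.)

October 2061 begins on a Saturday, so the first Thursday is October 6 (5 days later).
The 2nd Thursday is 1 weeks later: 6 + 7 = 13.

2061-10-13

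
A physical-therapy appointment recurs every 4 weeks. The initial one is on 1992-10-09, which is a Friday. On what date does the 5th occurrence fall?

The 5th occurrence is 4 intervals after the first: 4 × 28 = 112 days after 1992-10-09.
October has 31 days — 22 days to the end of October leaves 90.
November has 30 days (60 left).
December has 31 days (29 left).
29 days into January → 1993-01-29.

1993-01-29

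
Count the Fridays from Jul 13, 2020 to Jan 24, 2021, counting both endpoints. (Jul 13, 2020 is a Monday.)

Jul 13, 2020 is a Monday; the first Friday on or after it is Jul 17, 2020 (4 days later).
From Jul 17, 2020 to Jan 24, 2021: 14 + 31 + 30 + 31 + 30 + 31 + 24 = 191 days (rest of Jul, Aug, Sep, Oct, Nov, Dec, Jan).
191 ÷ 7 = 27 full weeks with remainder 2, so 27 more Fridays after the first → 28.

28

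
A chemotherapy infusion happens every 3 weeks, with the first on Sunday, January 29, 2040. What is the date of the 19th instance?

February 10, 2041

The 19th occurrence is 18 intervals after the first: 18 × 21 = 378 days after January 29, 2040.
January has 31 days — 2 days to the end of January leaves 376.
February has 29 days (347 left).
March has 31 days (316 left).
April has 30 days (286 left).
May has 31 days (255 left).
June has 30 days (225 left).
July has 31 days (194 left).
August has 31 days (163 left).
September has 30 days (133 left).
October has 31 days (102 left).
November has 30 days (72 left).
December has 31 days (41 left).
January has 31 days (10 left).
10 days into February → February 10, 2041.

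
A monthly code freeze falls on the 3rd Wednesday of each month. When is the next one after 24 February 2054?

February 2054 starts on a Sunday; its first Wednesday is the 4th, so the 3rd Wednesday is the 18th — 18 February 2054.
That is not after 24 February 2054, so look at March 2054.
March 2054 starts on a Sunday; its first Wednesday is the 4th, so the 3rd Wednesday is the 18th — 18 March 2054.

18 March 2054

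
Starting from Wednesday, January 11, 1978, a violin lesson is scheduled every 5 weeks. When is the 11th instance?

The 11th occurrence is 10 intervals after the first: 10 × 35 = 350 days after January 11, 1978.
January has 31 days — 20 days to the end of January leaves 330.
February has 28 days (302 left).
March has 31 days (271 left).
April has 30 days (241 left).
May has 31 days (210 left).
June has 30 days (180 left).
July has 31 days (149 left).
August has 31 days (118 left).
September has 30 days (88 left).
October has 31 days (57 left).
November has 30 days (27 left).
27 days into December → December 27, 1978.

December 27, 1978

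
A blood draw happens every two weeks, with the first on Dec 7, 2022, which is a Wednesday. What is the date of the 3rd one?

Jan 4, 2023

The 3rd occurrence is 2 intervals after the first: 2 × 14 = 28 days after Dec 7, 2022.
Dec has 31 days — 24 days to the end of Dec leaves 4.
4 days into Jan → Jan 4, 2023.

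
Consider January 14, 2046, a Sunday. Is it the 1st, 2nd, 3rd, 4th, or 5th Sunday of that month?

Day 14 falls in week ⌈14/7⌉ of the month.
Days 1–7 hold the 1st Sunday, 8–14 the 2nd, 15–21 the 3rd, 22–28 the 4th, 29–31 the 5th.
14 is in the range for the 2nd.

2nd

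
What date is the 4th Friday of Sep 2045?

Sep 2045 begins on a Friday, so the first Friday is Sep 1.
The 4th Friday is 3 weeks later: 1 + 21 = 22.

Sep 22, 2045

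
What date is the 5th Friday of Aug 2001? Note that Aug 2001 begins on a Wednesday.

Aug 31, 2001

Aug 2001 begins on a Wednesday, so the first Friday is Aug 3 (2 days later).
The 5th Friday is 4 weeks later: 3 + 28 = 31.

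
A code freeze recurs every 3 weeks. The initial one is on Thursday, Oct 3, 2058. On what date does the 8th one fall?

The 8th occurrence is 7 intervals after the first: 7 × 21 = 147 days after Oct 3, 2058.
Oct has 31 days — 28 days to the end of Oct leaves 119.
Nov has 30 days (89 left).
Dec has 31 days (58 left).
Jan has 31 days (27 left).
27 days into Feb → Feb 27, 2059.

Feb 27, 2059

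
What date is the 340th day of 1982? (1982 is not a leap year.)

Dec 6, 1982

Jan has 31 days (340 − 31 = 309 remain).
Feb has 28 days (309 − 28 = 281 remain).
Mar has 31 days (281 − 31 = 250 remain).
Apr has 30 days (250 − 30 = 220 remain).
May has 31 days (220 − 31 = 189 remain).
Jun has 30 days (189 − 30 = 159 remain).
Jul has 31 days (159 − 31 = 128 remain).
Aug has 31 days (128 − 31 = 97 remain).
Sep has 30 days (97 − 30 = 67 remain).
Oct has 31 days (67 − 31 = 36 remain).
Nov has 30 days (36 − 30 = 6 remain).
6 into Dec → Dec 6.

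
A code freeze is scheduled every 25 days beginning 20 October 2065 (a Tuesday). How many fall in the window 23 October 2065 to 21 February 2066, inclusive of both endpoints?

Occurrences land 25·i days after 20 October 2065 for i = 0, 1, 2, …
23 October 2065 is 3 days after the start; 3 ÷ 25 = 0 remainder 3; since the remainder is 3, round up to i = 1. First occurrence in the window: #2 on 14 November 2065 (1×25 = 25 days in).
21 February 2066 is 124 days after the start; 124 ÷ 25 = 4 remainder 24. Last occurrence in the window: #5 on 28 January 2066.
Occurrences #2 through #5: 4 in total.

4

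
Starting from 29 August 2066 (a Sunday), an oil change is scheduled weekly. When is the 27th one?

The 27th occurrence is 26 intervals after the first: 26 × 7 = 182 days after 29 August 2066.
August has 31 days — 2 days to the end of August leaves 180.
September has 30 days (150 left).
October has 31 days (119 left).
November has 30 days (89 left).
December has 31 days (58 left).
January has 31 days (27 left).
27 days into February → 27 February 2067.

27 February 2067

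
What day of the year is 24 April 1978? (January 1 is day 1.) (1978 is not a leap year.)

114

Days in months before April: 31 + 28 + 31 = 90.
Plus 24 days into April → day 114.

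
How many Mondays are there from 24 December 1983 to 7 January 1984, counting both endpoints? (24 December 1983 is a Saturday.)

2

24 December 1983 is a Saturday; the first Monday on or after it is 26 December 1983 (2 days later).
From 26 December 1983 to 7 January 1984: 5 + 7 = 12 days (rest of December, January).
12 ÷ 7 = 1 full weeks with remainder 5, so 1 more Mondays after the first → 2.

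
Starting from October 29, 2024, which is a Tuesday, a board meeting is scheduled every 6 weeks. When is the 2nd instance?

The 2nd occurrence is 1 interval after the first: 1 × 42 = 42 days after October 29, 2024.
October has 31 days — 2 days to the end of October leaves 40.
November has 30 days (10 left).
10 days into December → December 10, 2024.

December 10, 2024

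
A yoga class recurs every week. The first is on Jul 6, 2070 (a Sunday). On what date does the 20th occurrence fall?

The 20th occurrence is 19 intervals after the first: 19 × 7 = 133 days after Jul 6, 2070.
Jul has 31 days — 25 days to the end of Jul leaves 108.
Aug has 31 days (77 left).
Sep has 30 days (47 left).
Oct has 31 days (16 left).
16 days into Nov → Nov 16, 2070.

Nov 16, 2070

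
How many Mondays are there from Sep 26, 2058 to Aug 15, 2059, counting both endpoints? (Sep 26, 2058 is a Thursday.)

Sep 26, 2058 is a Thursday; the first Monday on or after it is Sep 30, 2058 (4 days later).
From Sep 30, 2058 to Aug 15, 2059: 92 + 227 = 319 days (rest of 2058, to Aug 15, 2059 in 2059).
319 ÷ 7 = 45 full weeks with remainder 4, so 45 more Mondays after the first → 46.

46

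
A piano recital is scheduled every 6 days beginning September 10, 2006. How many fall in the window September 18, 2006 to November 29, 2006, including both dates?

Occurrences land 6·i days after September 10, 2006 for i = 0, 1, 2, …
September 18, 2006 is 8 days after the start; 8 ÷ 6 = 1 remainder 2; since the remainder is 2, round up to i = 2. First occurrence in the window: #3 on September 22, 2006 (2×6 = 12 days in).
November 29, 2006 is 80 days after the start; 80 ÷ 6 = 13 remainder 2. Last occurrence in the window: #14 on November 27, 2006.
Occurrences #3 through #14: 12 in total.

12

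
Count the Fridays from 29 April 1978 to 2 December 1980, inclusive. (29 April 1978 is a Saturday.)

29 April 1978 is a Saturday; the first Friday on or after it is 5 May 1978 (6 days later).
From 5 May 1978 to 2 December 1980: 240 + 365 + 337 = 942 days (rest of 1978, 1979, to 2 December 1980 in 1980).
942 ÷ 7 = 134 full weeks with remainder 4, so 134 more Fridays after the first → 135.

135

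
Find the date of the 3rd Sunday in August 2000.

2000-08-20

August 2000 begins on a Tuesday, so the first Sunday is August 6 (5 days later).
The 3rd Sunday is 2 weeks later: 6 + 14 = 20.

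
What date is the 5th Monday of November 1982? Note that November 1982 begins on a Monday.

November 29, 1982

November 1982 begins on a Monday, so the first Monday is November 1.
The 5th Monday is 4 weeks later: 1 + 28 = 29.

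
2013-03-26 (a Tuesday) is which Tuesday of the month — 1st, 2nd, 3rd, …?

Day 26 falls in week ⌈26/7⌉ of the month.
Days 1–7 hold the 1st Tuesday, 8–14 the 2nd, 15–21 the 3rd, 22–28 the 4th, 29–31 the 5th.
26 is in the range for the 4th.

4th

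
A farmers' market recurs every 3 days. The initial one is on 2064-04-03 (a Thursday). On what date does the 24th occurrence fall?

The 24th occurrence is 23 intervals after the first: 23 × 3 = 69 days after 2064-04-03.
April has 30 days — 27 days to the end of April leaves 42.
May has 31 days (11 left).
11 days into June → 2064-06-11.

2064-06-11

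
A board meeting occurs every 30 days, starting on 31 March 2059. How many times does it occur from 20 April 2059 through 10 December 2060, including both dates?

Occurrences land 30·i days after 31 March 2059 for i = 0, 1, 2, …
20 April 2059 is 20 days after the start; 20 ÷ 30 = 0 remainder 20; since the remainder is 20, round up to i = 1. First occurrence in the window: #2 on 30 April 2059 (1×30 = 30 days in).
10 December 2060 is 620 days after the start; 620 ÷ 30 = 20 remainder 20. Last occurrence in the window: #21 on 20 November 2060.
Occurrences #2 through #21: 20 in total.

20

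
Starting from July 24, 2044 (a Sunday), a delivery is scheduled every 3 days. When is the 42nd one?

November 24, 2044

The 42nd occurrence is 41 intervals after the first: 41 × 3 = 123 days after July 24, 2044.
July has 31 days — 7 days to the end of July leaves 116.
August has 31 days (85 left).
September has 30 days (55 left).
October has 31 days (24 left).
24 days into November → November 24, 2044.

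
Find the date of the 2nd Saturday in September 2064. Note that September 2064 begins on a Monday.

September 13, 2064

September 2064 begins on a Monday, so the first Saturday is September 6 (5 days later).
The 2nd Saturday is 1 weeks later: 6 + 7 = 13.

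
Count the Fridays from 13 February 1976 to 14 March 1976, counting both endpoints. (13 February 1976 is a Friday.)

13 February 1976 is a Friday; the first Friday on or after it is 13 February 1976.
From 13 February 1976 to 14 March 1976: 16 + 14 = 30 days (rest of February, March).
30 ÷ 7 = 4 full weeks with remainder 2, so 4 more Fridays after the first → 5.

5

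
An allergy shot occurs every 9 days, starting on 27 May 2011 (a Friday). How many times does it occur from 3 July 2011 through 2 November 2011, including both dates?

13

Occurrences land 9·i days after 27 May 2011 for i = 0, 1, 2, …
3 July 2011 is 37 days after the start; 37 ÷ 9 = 4 remainder 1; since the remainder is 1, round up to i = 5. First occurrence in the window: #6 on 11 July 2011 (5×9 = 45 days in).
2 November 2011 is 159 days after the start; 159 ÷ 9 = 17 remainder 6. Last occurrence in the window: #18 on 27 October 2011.
Occurrences #6 through #18: 13 in total.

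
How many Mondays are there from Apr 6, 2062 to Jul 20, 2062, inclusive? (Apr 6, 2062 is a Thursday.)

15

Apr 6, 2062 is a Thursday; the first Monday on or after it is Apr 10, 2062 (4 days later).
From Apr 10, 2062 to Jul 20, 2062: 20 + 31 + 30 + 20 = 101 days (rest of Apr, May, Jun, Jul).
101 ÷ 7 = 14 full weeks with remainder 3, so 14 more Mondays after the first → 15.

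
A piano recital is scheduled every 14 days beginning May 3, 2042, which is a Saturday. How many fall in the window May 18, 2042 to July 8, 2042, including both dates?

3

Occurrences land 14·i days after May 3, 2042 for i = 0, 1, 2, …
May 18, 2042 is 15 days after the start; 15 ÷ 14 = 1 remainder 1; since the remainder is 1, round up to i = 2. First occurrence in the window: #3 on May 31, 2042 (2×14 = 28 days in).
July 8, 2042 is 66 days after the start; 66 ÷ 14 = 4 remainder 10. Last occurrence in the window: #5 on June 28, 2042.
Occurrences #3 through #5: 3 in total.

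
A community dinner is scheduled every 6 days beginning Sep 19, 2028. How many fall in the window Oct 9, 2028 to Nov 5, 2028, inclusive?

4

Occurrences land 6·i days after Sep 19, 2028 for i = 0, 1, 2, …
Oct 9, 2028 is 20 days after the start; 20 ÷ 6 = 3 remainder 2; since the remainder is 2, round up to i = 4. First occurrence in the window: #5 on Oct 13, 2028 (4×6 = 24 days in).
Nov 5, 2028 is 47 days after the start; 47 ÷ 6 = 7 remainder 5. Last occurrence in the window: #8 on Oct 31, 2028.
Occurrences #5 through #8: 4 in total.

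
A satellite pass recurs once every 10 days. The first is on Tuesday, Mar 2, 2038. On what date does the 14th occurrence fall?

The 14th occurrence is 13 intervals after the first: 13 × 10 = 130 days after Mar 2, 2038.
Mar has 31 days — 29 days to the end of Mar leaves 101.
Apr has 30 days (71 left).
May has 31 days (40 left).
Jun has 30 days (10 left).
10 days into Jul → Jul 10, 2038.

Jul 10, 2038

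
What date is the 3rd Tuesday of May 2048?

May 2048 begins on a Friday, so the first Tuesday is May 5 (4 days later).
The 3rd Tuesday is 2 weeks later: 5 + 14 = 19.

May 19, 2048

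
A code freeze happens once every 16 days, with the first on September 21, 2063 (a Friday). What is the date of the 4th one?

November 8, 2063

The 4th occurrence is 3 intervals after the first: 3 × 16 = 48 days after September 21, 2063.
September has 30 days — 9 days to the end of September leaves 39.
October has 31 days (8 left).
8 days into November → November 8, 2063.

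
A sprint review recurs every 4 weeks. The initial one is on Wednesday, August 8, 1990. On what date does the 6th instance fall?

December 26, 1990

The 6th occurrence is 5 intervals after the first: 5 × 28 = 140 days after August 8, 1990.
August has 31 days — 23 days to the end of August leaves 117.
September has 30 days (87 left).
October has 31 days (56 left).
November has 30 days (26 left).
26 days into December → December 26, 1990.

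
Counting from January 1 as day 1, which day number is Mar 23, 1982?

82

Days in months before Mar: 31 + 28 = 59.
Plus 23 days into Mar → day 82.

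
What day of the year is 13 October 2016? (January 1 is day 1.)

Days in months before October: 31 + 29 + 31 + 30 + 31 + 30 + 31 + 31 + 30 = 274.
Plus 13 days into October → day 287.

287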